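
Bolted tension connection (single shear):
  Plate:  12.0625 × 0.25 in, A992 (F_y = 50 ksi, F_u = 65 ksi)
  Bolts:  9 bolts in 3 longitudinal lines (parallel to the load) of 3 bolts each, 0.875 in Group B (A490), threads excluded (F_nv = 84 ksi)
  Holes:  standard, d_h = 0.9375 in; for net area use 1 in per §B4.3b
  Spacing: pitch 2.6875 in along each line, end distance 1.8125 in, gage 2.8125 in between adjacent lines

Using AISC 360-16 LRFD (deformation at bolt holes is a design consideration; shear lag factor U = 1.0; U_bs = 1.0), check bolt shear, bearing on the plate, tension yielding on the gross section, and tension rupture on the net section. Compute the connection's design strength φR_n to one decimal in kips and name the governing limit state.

110.4 kips (net-section rupture governs)

Bolt shear: A_b = π(0.875)²/4 = 0.60132 in². φR_n = 0.75 × 84 × 0.60132 × 9 × 1 = 340.9 kips.
Bearing (0.25 in plate, F_u = 65 ksi): end bolts L_c = 1.8125 − 0.9375/2 = 1.34375, R_n = min(1.2×1.34375×0.25×65, 2.4×0.875×0.25×65) = 26.203 kips/bolt; interior L_c = 2.6875 − 0.9375 = 1.75, R_n = 34.125 kips/bolt. φR_n = 0.75 × (3×26.203 + 6×34.125) = 212.5 kips.
Tension yield (gross): A_g = 12.0625×0.25 = 3.0156 in². φR_n = 0.90 × 50 × 3.0156 = 135.7 kips.
Tension rupture (net): A_n = (12.0625 − 3×1)×0.25 = 2.2656 in² (U = 1.0, A_e = A_n). φR_n = 0.75 × 65 × 2.2656 = 110.4 kips.
Governing: min(340.9, 212.5, 135.7, 110.4) = 110.4 kips → net-section rupture.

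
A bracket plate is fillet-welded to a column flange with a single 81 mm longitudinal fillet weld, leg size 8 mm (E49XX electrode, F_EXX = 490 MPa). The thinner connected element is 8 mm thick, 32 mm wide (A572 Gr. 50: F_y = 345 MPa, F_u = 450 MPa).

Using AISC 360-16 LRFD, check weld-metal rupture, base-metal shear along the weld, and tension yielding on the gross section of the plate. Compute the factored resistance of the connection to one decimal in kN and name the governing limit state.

79.5 kN (gross-section yield governs)

Weld metal: throat = 0.707×8 = 5.656 mm, L = 81 mm. φR_n = 0.75 × 0.6 × 490 × 5.656 × 81 = 101.0 kN.
Base metal shear (8 mm plate): yield φR_n = 1.0×0.6×345×8×81 = 134.1 kN; rupture φR_n = 0.75×0.6×450×8×81 = 131.2 kN; take 131.2 kN (rupture).
Tension yield (gross): A_g = 32×8 = 256 mm². φR_n = 0.90 × 345 × 256 = 79.5 kN.
Governing: min(101.0, 131.2, 79.5) = 79.5 kN → gross-section yield.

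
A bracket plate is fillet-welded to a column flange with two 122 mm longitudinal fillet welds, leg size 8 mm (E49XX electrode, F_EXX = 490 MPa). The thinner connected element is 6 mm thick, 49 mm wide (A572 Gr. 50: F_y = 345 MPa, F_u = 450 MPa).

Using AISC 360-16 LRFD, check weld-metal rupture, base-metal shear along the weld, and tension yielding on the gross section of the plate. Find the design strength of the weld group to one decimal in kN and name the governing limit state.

91.3 kN (gross-section yield governs)

Weld metal: throat = 0.707×8 = 5.656 mm, L = 2×122 = 244 mm. φR_n = 0.75 × 0.6 × 490 × 5.656 × 244 = 304.3 kN.
Base metal shear (6 mm plate): yield φR_n = 1.0×0.6×345×6×244 = 303.0 kN; rupture φR_n = 0.75×0.6×450×6×244 = 296.5 kN; take 296.5 kN (rupture).
Tension yield (gross): A_g = 49×6 = 294 mm². φR_n = 0.90 × 345 × 294 = 91.3 kN.
Governing: min(304.3, 296.5, 91.3) = 91.3 kN → gross-section yield.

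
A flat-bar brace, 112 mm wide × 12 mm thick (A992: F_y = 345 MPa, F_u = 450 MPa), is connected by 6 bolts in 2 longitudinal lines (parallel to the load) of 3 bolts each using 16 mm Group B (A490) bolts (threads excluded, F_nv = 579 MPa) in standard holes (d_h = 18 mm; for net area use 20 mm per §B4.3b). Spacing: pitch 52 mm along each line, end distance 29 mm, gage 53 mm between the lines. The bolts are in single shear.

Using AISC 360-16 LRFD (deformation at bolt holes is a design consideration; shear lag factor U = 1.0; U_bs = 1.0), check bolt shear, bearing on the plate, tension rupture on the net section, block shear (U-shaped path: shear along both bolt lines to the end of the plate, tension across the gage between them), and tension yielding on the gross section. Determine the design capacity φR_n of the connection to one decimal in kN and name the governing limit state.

Bolt shear: A_b = π(16)²/4 = 201.06 mm². φR_n = 0.75 × 579 × 201.06 × 6 × 1 = 523.9 kN.
Bearing (12 mm plate, F_u = 450 MPa): end bolts L_c = 29 − 18/2 = 20, R_n = min(1.2×20×12×450, 2.4×16×12×450) = 129.6 kN/bolt; interior L_c = 52 − 18 = 34, R_n = 207.36 kN/bolt. φR_n = 0.75 × (2×129.6 + 4×207.36) = 816.5 kN.
Tension rupture (net): A_n = (112 − 2×20)×12 = 864 mm² (U = 1.0, A_e = A_n). φR_n = 0.75 × 450 × 864 = 291.6 kN.
Block shear: shear path 2×[29+2×52] = 2×133 mm, A_gv = 3192, A_nv = 2×(133 − 2.5×20)×12 = 1992 mm²; tension across gage: (53 − 1×20)×12 = 396 mm². R_n = min(0.6×450×1992, 0.6×345×3192) + 1.0×450×396 = min(537.84, 660.74) + 178.2 = 716.04 kN. φR_n = 0.75 × 716.04 = 537.0 kN.
Tension yield (gross): A_g = 112×12 = 1344 mm². φR_n = 0.90 × 345 × 1344 = 417.3 kN.
Governing: min(523.9, 816.5, 291.6, 537.0, 417.3) = 291.6 kN → net-section rupture.

291.6 kN (net-section rupture governs)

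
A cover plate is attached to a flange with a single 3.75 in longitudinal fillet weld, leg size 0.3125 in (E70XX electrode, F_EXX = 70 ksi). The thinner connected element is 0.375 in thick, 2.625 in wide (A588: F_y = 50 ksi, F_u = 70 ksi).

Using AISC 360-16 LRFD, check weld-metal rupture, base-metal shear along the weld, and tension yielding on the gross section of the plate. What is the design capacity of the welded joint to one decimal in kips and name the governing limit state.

26.1 kips (weld metal governs)

Weld metal: throat = 0.707×0.3125 = 0.22094 in, L = 3.75 in. φR_n = 0.75 × 0.6 × 70 × 0.22094 × 3.75 = 26.1 kips.
Base metal shear (0.375 in plate): yield φR_n = 1.0×0.6×50×0.375×3.75 = 42.2 kips; rupture φR_n = 0.75×0.6×70×0.375×3.75 = 44.3 kips; take 42.2 kips (yield).
Tension yield (gross): A_g = 2.625×0.375 = 0.98438 in². φR_n = 0.90 × 50 × 0.98438 = 44.3 kips.
Governing: min(26.1, 42.2, 44.3) = 26.1 kips → weld metal.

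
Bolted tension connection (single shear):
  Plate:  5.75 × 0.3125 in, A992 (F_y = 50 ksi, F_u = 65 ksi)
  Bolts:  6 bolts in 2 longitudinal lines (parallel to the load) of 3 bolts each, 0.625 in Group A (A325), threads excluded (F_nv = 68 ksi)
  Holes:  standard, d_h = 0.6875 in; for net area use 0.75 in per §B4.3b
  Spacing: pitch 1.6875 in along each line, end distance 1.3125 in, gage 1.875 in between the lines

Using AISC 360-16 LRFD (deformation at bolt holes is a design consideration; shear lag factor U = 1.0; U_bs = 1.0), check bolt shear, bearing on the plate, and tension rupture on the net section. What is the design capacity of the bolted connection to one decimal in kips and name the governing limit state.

Bolt shear: A_b = π(0.625)²/4 = 0.3068 in². φR_n = 0.75 × 68 × 0.3068 × 6 × 1 = 93.9 kips.
Bearing (0.3125 in plate, F_u = 65 ksi): end bolts L_c = 1.3125 − 0.6875/2 = 0.96875, R_n = min(1.2×0.96875×0.3125×65, 2.4×0.625×0.3125×65) = 23.613 kips/bolt; interior L_c = 1.6875 − 0.6875 = 1, R_n = 24.375 kips/bolt. φR_n = 0.75 × (2×23.613 + 4×24.375) = 108.5 kips.
Tension rupture (net): A_n = (5.75 − 2×0.75)×0.3125 = 1.3281 in² (U = 1.0, A_e = A_n). φR_n = 0.75 × 65 × 1.3281 = 64.7 kips.
Governing: min(93.9, 108.5, 64.7) = 64.7 kips → net-section rupture.

64.7 kips (net-section rupture governs)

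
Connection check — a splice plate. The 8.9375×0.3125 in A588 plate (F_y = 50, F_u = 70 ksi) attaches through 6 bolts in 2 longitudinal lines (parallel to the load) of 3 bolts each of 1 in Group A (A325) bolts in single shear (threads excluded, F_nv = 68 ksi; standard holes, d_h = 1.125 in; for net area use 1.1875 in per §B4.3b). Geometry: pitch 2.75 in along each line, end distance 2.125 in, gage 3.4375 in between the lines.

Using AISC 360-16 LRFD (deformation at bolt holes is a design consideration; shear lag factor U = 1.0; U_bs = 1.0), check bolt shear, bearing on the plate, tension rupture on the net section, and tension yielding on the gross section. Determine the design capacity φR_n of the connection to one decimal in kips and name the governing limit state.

Bolt shear: A_b = π(1)²/4 = 0.7854 in². φR_n = 0.75 × 68 × 0.7854 × 6 × 1 = 240.3 kips.
Bearing (0.3125 in plate, F_u = 70 ksi): end bolts L_c = 2.125 − 1.125/2 = 1.5625, R_n = min(1.2×1.5625×0.3125×70, 2.4×1×0.3125×70) = 41.016 kips/bolt; interior L_c = 2.75 − 1.125 = 1.625, R_n = 42.656 kips/bolt. φR_n = 0.75 × (2×41.016 + 4×42.656) = 189.5 kips.
Tension rupture (net): A_n = (8.9375 − 2×1.1875)×0.3125 = 2.0508 in² (U = 1.0, A_e = A_n). φR_n = 0.75 × 70 × 2.0508 = 107.7 kips.
Tension yield (gross): A_g = 8.9375×0.3125 = 2.793 in². φR_n = 0.90 × 50 × 2.793 = 125.7 kips.
Governing: min(240.3, 189.5, 107.7, 125.7) = 107.7 kips → net-section rupture.

107.7 kips (net-section rupture governs)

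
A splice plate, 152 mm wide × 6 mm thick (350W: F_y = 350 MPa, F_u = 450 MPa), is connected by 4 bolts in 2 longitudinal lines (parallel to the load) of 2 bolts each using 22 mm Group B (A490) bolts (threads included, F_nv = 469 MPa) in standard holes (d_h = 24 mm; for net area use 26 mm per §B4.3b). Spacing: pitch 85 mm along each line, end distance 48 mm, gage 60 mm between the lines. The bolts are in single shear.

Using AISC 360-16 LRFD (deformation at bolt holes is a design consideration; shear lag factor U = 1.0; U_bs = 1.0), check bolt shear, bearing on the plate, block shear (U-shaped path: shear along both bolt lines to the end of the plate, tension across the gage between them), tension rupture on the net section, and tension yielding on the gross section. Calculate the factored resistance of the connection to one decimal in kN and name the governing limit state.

202.5 kN (net-section rupture governs)

Bolt shear: A_b = π(22)²/4 = 380.13 mm². φR_n = 0.75 × 469 × 380.13 × 4 × 1 = 534.8 kN.
Bearing (6 mm plate, F_u = 450 MPa): end bolts L_c = 48 − 24/2 = 36, R_n = min(1.2×36×6×450, 2.4×22×6×450) = 116.64 kN/bolt; interior L_c = 85 − 24 = 61, R_n = 142.56 kN/bolt. φR_n = 0.75 × (2×116.64 + 2×142.56) = 388.8 kN.
Block shear: shear path 2×[48+1×85] = 2×133 mm, A_gv = 1596, A_nv = 2×(133 − 1.5×26)×6 = 1128 mm²; tension across gage: (60 − 1×26)×6 = 204 mm². R_n = min(0.6×450×1128, 0.6×350×1596) + 1.0×450×204 = min(304.56, 335.16) + 91.8 = 396.36 kN. φR_n = 0.75 × 396.36 = 297.3 kN.
Tension rupture (net): A_n = (152 − 2×26)×6 = 600 mm² (U = 1.0, A_e = A_n). φR_n = 0.75 × 450 × 600 = 202.5 kN.
Tension yield (gross): A_g = 152×6 = 912 mm². φR_n = 0.90 × 350 × 912 = 287.3 kN.
Governing: min(534.8, 388.8, 297.3, 202.5, 287.3) = 202.5 kN → net-section rupture.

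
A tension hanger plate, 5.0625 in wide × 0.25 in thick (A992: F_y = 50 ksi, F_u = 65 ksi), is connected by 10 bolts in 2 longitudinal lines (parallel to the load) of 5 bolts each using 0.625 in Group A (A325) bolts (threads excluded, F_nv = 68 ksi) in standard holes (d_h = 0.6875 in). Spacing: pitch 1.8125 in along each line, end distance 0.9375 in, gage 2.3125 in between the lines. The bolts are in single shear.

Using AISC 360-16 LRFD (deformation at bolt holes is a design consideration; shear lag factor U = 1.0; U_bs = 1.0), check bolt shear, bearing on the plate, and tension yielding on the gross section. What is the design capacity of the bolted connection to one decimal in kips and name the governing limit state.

Bolt shear: A_b = π(0.625)²/4 = 0.3068 in². φR_n = 0.75 × 68 × 0.3068 × 10 × 1 = 156.5 kips.
Bearing (0.25 in plate, F_u = 65 ksi): end bolts L_c = 0.9375 − 0.6875/2 = 0.59375, R_n = min(1.2×0.59375×0.25×65, 2.4×0.625×0.25×65) = 11.578 kips/bolt; interior L_c = 1.8125 − 0.6875 = 1.125, R_n = 21.938 kips/bolt. φR_n = 0.75 × (2×11.578 + 8×21.938) = 149.0 kips.
Tension yield (gross): A_g = 5.0625×0.25 = 1.2656 in². φR_n = 0.90 × 50 × 1.2656 = 57.0 kips.
Governing: min(156.5, 149.0, 57.0) = 57.0 kips → gross-section yield.

57.0 kips (gross-section yield governs)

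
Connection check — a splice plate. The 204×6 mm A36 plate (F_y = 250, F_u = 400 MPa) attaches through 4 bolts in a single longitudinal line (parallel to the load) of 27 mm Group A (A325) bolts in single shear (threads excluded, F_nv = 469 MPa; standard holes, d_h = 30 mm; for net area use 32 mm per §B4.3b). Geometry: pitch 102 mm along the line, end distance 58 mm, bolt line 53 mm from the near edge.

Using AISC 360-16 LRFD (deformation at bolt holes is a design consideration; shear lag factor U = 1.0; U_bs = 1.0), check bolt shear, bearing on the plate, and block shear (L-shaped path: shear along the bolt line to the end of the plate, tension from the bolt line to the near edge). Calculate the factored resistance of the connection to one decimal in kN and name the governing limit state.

312.3 kN (block shear governs)

Bolt shear: A_b = π(27)²/4 = 572.56 mm². φR_n = 0.75 × 469 × 572.56 × 4 × 1 = 805.6 kN.
Bearing (6 mm plate, F_u = 400 MPa): end bolts L_c = 58 − 30/2 = 43, R_n = min(1.2×43×6×400, 2.4×27×6×400) = 123.84 kN/bolt; interior L_c = 102 − 30 = 72, R_n = 155.52 kN/bolt. φR_n = 0.75 × (1×123.84 + 3×155.52) = 442.8 kN.
Block shear: shear path 1×[58+3×102] = 1×364 mm, A_gv = 2184, A_nv = 1×(364 − 3.5×32)×6 = 1512 mm²; tension to near edge: (53 − 0.5×32)×6 = 222 mm². R_n = min(0.6×400×1512, 0.6×250×2184) + 1.0×400×222 = min(362.88, 327.6) + 88.8 = 416.4 kN. φR_n = 0.75 × 416.4 = 312.3 kN.
Governing: min(805.6, 442.8, 312.3) = 312.3 kN → block shear.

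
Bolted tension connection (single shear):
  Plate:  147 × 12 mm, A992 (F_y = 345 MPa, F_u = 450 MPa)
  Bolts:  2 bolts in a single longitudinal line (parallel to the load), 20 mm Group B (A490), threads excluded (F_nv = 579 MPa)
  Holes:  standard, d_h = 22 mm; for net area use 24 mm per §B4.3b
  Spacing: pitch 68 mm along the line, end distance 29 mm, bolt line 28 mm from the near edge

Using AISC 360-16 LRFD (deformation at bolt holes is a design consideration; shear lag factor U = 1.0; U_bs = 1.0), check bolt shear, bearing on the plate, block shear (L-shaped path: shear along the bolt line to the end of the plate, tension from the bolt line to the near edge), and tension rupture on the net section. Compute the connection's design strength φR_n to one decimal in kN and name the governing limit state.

Bolt shear: A_b = π(20)²/4 = 314.16 mm². φR_n = 0.75 × 579 × 314.16 × 2 × 1 = 272.8 kN.
Bearing (12 mm plate, F_u = 450 MPa): end bolts L_c = 29 − 22/2 = 18, R_n = min(1.2×18×12×450, 2.4×20×12×450) = 116.64 kN/bolt; interior L_c = 68 − 22 = 46, R_n = 259.2 kN/bolt. φR_n = 0.75 × (1×116.64 + 1×259.2) = 281.9 kN.
Block shear: shear path 1×[29+1×68] = 1×97 mm, A_gv = 1164, A_nv = 1×(97 − 1.5×24)×12 = 732 mm²; tension to near edge: (28 − 0.5×24)×12 = 192 mm². R_n = min(0.6×450×732, 0.6×345×1164) + 1.0×450×192 = min(197.64, 240.95) + 86.4 = 284.04 kN. φR_n = 0.75 × 284.04 = 213.0 kN.
Tension rupture (net): A_n = (147 − 1×24)×12 = 1476 mm² (U = 1.0, A_e = A_n). φR_n = 0.75 × 450 × 1476 = 498.2 kN.
Governing: min(272.8, 281.9, 213.0, 498.2) = 213.0 kN → block shear.

213.0 kN (block shear governs)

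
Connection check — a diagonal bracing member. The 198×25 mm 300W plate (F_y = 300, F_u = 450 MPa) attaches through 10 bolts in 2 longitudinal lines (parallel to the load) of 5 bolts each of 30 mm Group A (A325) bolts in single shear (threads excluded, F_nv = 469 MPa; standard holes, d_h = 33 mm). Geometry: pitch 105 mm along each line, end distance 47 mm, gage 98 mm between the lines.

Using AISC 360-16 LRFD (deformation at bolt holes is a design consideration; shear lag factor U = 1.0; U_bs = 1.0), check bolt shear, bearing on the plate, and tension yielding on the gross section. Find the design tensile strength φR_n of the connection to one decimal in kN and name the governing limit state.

1336.5 kN (gross-section yield governs)

Bolt shear: A_b = π(30)²/4 = 706.86 mm². φR_n = 0.75 × 469 × 706.86 × 10 × 1 = 2486.4 kN.
Bearing (25 mm plate, F_u = 450 MPa): end bolts L_c = 47 − 33/2 = 30.5, R_n = min(1.2×30.5×25×450, 2.4×30×25×450) = 411.75 kN/bolt; interior L_c = 105 − 33 = 72, R_n = 810 kN/bolt. φR_n = 0.75 × (2×411.75 + 8×810) = 5477.6 kN.
Tension yield (gross): A_g = 198×25 = 4950 mm². φR_n = 0.90 × 300 × 4950 = 1336.5 kN.
Governing: min(2486.4, 5477.6, 1336.5) = 1336.5 kN → gross-section yield.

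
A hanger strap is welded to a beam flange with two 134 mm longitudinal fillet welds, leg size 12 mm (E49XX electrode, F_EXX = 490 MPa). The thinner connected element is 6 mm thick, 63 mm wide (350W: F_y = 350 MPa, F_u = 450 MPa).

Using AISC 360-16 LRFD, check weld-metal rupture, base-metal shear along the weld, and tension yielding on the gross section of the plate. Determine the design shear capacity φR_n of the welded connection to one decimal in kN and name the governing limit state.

119.1 kN (gross-section yield governs)

Weld metal: throat = 0.707×12 = 8.484 mm, L = 2×134 = 268 mm. φR_n = 0.75 × 0.6 × 490 × 8.484 × 268 = 501.4 kN.
Base metal shear (6 mm plate): yield φR_n = 1.0×0.6×350×6×268 = 337.7 kN; rupture φR_n = 0.75×0.6×450×6×268 = 325.6 kN; take 325.6 kN (rupture).
Tension yield (gross): A_g = 63×6 = 378 mm². φR_n = 0.90 × 350 × 378 = 119.1 kN.
Governing: min(501.4, 325.6, 119.1) = 119.1 kN → gross-section yield.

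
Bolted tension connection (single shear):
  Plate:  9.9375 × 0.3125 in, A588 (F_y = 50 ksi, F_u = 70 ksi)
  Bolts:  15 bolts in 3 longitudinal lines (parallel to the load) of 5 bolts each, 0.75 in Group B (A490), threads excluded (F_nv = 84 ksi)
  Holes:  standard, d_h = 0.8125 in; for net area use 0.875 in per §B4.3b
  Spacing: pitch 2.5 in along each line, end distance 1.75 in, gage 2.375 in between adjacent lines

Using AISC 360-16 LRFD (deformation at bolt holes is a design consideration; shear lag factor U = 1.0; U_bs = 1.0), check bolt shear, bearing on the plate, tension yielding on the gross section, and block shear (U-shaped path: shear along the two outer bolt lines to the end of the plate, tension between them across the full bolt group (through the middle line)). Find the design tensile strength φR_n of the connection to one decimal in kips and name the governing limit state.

139.7 kips (gross-section yield governs)

Bolt shear: A_b = π(0.75)²/4 = 0.44179 in². φR_n = 0.75 × 84 × 0.44179 × 15 × 1 = 417.5 kips.
Bearing (0.3125 in plate, F_u = 70 ksi): end bolts L_c = 1.75 − 0.8125/2 = 1.34375, R_n = min(1.2×1.34375×0.3125×70, 2.4×0.75×0.3125×70) = 35.273 kips/bolt; interior L_c = 2.5 − 0.8125 = 1.6875, R_n = 39.375 kips/bolt. φR_n = 0.75 × (3×35.273 + 12×39.375) = 433.7 kips.
Tension yield (gross): A_g = 9.9375×0.3125 = 3.1055 in². φR_n = 0.90 × 50 × 3.1055 = 139.7 kips.
Block shear: shear path 2×[1.75+4×2.5] = 2×11.75 in, A_gv = 7.3438, A_nv = 2×(11.75 − 4.5×0.875)×0.3125 = 4.8828 in²; tension across gage: (4.75 − 2×0.875)×0.3125 = 0.9375 in². R_n = min(0.6×70×4.8828, 0.6×50×7.3438) + 1.0×70×0.9375 = min(205.08, 220.31) + 65.625 = 270.71 kips. φR_n = 0.75 × 270.71 = 203.0 kips.
Governing: min(417.5, 433.7, 139.7, 203.0) = 139.7 kips → gross-section yield.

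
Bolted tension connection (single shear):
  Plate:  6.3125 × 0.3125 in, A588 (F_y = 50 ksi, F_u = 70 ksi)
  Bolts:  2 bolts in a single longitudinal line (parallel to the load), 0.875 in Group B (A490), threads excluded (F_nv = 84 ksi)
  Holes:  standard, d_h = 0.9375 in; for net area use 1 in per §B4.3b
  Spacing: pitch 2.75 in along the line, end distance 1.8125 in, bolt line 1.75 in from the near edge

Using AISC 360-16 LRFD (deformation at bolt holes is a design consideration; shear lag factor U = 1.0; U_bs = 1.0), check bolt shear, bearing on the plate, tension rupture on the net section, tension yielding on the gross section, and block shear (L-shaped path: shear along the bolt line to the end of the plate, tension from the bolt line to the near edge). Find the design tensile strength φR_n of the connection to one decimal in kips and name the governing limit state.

Bolt shear: A_b = π(0.875)²/4 = 0.60132 in². φR_n = 0.75 × 84 × 0.60132 × 2 × 1 = 75.8 kips.
Bearing (0.3125 in plate, F_u = 70 ksi): end bolts L_c = 1.8125 − 0.9375/2 = 1.34375, R_n = min(1.2×1.34375×0.3125×70, 2.4×0.875×0.3125×70) = 35.273 kips/bolt; interior L_c = 2.75 − 0.9375 = 1.8125, R_n = 45.938 kips/bolt. φR_n = 0.75 × (1×35.273 + 1×45.938) = 60.9 kips.
Tension rupture (net): A_n = (6.3125 − 1×1)×0.3125 = 1.6602 in² (U = 1.0, A_e = A_n). φR_n = 0.75 × 70 × 1.6602 = 87.2 kips.
Tension yield (gross): A_g = 6.3125×0.3125 = 1.9727 in². φR_n = 0.90 × 50 × 1.9727 = 88.8 kips.
Block shear: shear path 1×[1.8125+1×2.75] = 1×4.5625 in, A_gv = 1.4258, A_nv = 1×(4.5625 − 1.5×1)×0.3125 = 0.95703 in²; tension to near edge: (1.75 − 0.5×1)×0.3125 = 0.39063 in². R_n = min(0.6×70×0.95703, 0.6×50×1.4258) + 1.0×70×0.39063 = min(40.195, 42.774) + 27.344 = 67.539 kips. φR_n = 0.75 × 67.539 = 50.7 kips.
Governing: min(75.8, 60.9, 87.2, 88.8, 50.7) = 50.7 kips → block shear.

50.7 kips (block shear governs)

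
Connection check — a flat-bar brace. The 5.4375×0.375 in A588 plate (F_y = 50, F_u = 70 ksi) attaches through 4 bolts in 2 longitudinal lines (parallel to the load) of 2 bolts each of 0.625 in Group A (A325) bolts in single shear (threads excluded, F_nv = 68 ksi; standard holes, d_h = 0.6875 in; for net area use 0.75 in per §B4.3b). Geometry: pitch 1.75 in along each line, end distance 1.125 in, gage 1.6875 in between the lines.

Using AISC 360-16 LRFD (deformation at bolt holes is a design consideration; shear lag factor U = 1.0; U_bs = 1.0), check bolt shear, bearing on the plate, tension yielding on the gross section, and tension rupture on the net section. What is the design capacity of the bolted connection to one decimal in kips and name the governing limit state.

Bolt shear: A_b = π(0.625)²/4 = 0.3068 in². φR_n = 0.75 × 68 × 0.3068 × 4 × 1 = 62.6 kips.
Bearing (0.375 in plate, F_u = 70 ksi): end bolts L_c = 1.125 − 0.6875/2 = 0.78125, R_n = min(1.2×0.78125×0.375×70, 2.4×0.625×0.375×70) = 24.609 kips/bolt; interior L_c = 1.75 − 0.6875 = 1.0625, R_n = 33.469 kips/bolt. φR_n = 0.75 × (2×24.609 + 2×33.469) = 87.1 kips.
Tension yield (gross): A_g = 5.4375×0.375 = 2.0391 in². φR_n = 0.90 × 50 × 2.0391 = 91.8 kips.
Tension rupture (net): A_n = (5.4375 − 2×0.75)×0.375 = 1.4766 in² (U = 1.0, A_e = A_n). φR_n = 0.75 × 70 × 1.4766 = 77.5 kips.
Governing: min(62.6, 87.1, 91.8, 77.5) = 62.6 kips → bolt shear.

62.6 kips (bolt shear governs)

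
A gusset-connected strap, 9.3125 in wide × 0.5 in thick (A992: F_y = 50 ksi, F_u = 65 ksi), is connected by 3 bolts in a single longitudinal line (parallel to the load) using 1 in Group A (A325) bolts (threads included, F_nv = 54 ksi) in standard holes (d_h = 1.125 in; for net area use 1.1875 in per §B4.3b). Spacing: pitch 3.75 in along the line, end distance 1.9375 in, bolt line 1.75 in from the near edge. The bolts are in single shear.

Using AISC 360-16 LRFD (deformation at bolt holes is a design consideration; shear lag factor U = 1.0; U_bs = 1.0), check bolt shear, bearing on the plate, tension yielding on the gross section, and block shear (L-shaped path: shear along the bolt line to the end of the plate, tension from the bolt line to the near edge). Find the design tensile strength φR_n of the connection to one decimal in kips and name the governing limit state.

95.4 kips (bolt shear governs)

Bolt shear: A_b = π(1)²/4 = 0.7854 in². φR_n = 0.75 × 54 × 0.7854 × 3 × 1 = 95.4 kips.
Bearing (0.5 in plate, F_u = 65 ksi): end bolts L_c = 1.9375 − 1.125/2 = 1.375, R_n = min(1.2×1.375×0.5×65, 2.4×1×0.5×65) = 53.625 kips/bolt; interior L_c = 3.75 − 1.125 = 2.625, R_n = 78 kips/bolt. φR_n = 0.75 × (1×53.625 + 2×78) = 157.2 kips.
Tension yield (gross): A_g = 9.3125×0.5 = 4.6563 in². φR_n = 0.90 × 50 × 4.6563 = 209.5 kips.
Block shear: shear path 1×[1.9375+2×3.75] = 1×9.4375 in, A_gv = 4.7188, A_nv = 1×(9.4375 − 2.5×1.1875)×0.5 = 3.2344 in²; tension to near edge: (1.75 − 0.5×1.1875)×0.5 = 0.57813 in². R_n = min(0.6×65×3.2344, 0.6×50×4.7188) + 1.0×65×0.57813 = min(126.14, 141.56) + 37.578 = 163.72 kips. φR_n = 0.75 × 163.72 = 122.8 kips.
Governing: min(95.4, 157.2, 209.5, 122.8) = 95.4 kips → bolt shear.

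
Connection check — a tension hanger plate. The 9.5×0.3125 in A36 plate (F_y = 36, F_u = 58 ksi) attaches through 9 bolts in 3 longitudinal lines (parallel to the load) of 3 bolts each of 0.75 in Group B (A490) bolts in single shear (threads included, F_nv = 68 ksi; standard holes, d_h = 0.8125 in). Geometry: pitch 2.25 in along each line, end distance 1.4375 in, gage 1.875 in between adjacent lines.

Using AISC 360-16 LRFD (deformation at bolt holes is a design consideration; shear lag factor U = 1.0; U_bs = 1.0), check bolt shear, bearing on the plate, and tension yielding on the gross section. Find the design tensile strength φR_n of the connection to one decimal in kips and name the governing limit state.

Bolt shear: A_b = π(0.75)²/4 = 0.44179 in². φR_n = 0.75 × 68 × 0.44179 × 9 × 1 = 202.8 kips.
Bearing (0.3125 in plate, F_u = 58 ksi): end bolts L_c = 1.4375 − 0.8125/2 = 1.03125, R_n = min(1.2×1.03125×0.3125×58, 2.4×0.75×0.3125×58) = 22.43 kips/bolt; interior L_c = 2.25 − 0.8125 = 1.4375, R_n = 31.266 kips/bolt. φR_n = 0.75 × (3×22.43 + 6×31.266) = 191.2 kips.
Tension yield (gross): A_g = 9.5×0.3125 = 2.9688 in². φR_n = 0.90 × 36 × 2.9688 = 96.2 kips.
Governing: min(202.8, 191.2, 96.2) = 96.2 kips → gross-section yield.

96.2 kips (gross-section yield governs)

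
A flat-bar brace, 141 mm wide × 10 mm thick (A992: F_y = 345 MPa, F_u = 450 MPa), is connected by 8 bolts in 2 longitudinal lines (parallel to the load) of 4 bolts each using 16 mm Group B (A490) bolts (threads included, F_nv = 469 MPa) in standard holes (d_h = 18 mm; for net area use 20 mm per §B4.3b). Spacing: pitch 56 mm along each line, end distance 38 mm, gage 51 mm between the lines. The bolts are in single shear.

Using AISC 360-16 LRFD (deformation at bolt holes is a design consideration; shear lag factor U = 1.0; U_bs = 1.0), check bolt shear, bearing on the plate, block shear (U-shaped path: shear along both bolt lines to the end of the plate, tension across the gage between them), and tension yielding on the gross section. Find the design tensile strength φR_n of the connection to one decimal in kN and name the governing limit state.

437.8 kN (gross-section yield governs)

Bolt shear: A_b = π(16)²/4 = 201.06 mm². φR_n = 0.75 × 469 × 201.06 × 8 × 1 = 565.8 kN.
Bearing (10 mm plate, F_u = 450 MPa): end bolts L_c = 38 − 18/2 = 29, R_n = min(1.2×29×10×450, 2.4×16×10×450) = 156.6 kN/bolt; interior L_c = 56 − 18 = 38, R_n = 172.8 kN/bolt. φR_n = 0.75 × (2×156.6 + 6×172.8) = 1012.5 kN.
Block shear: shear path 2×[38+3×56] = 2×206 mm, A_gv = 4120, A_nv = 2×(206 − 3.5×20)×10 = 2720 mm²; tension across gage: (51 − 1×20)×10 = 310 mm². R_n = min(0.6×450×2720, 0.6×345×4120) + 1.0×450×310 = min(734.4, 852.84) + 139.5 = 873.9 kN. φR_n = 0.75 × 873.9 = 655.4 kN.
Tension yield (gross): A_g = 141×10 = 1410 mm². φR_n = 0.90 × 345 × 1410 = 437.8 kN.
Governing: min(565.8, 1012.5, 655.4, 437.8) = 437.8 kN → gross-section yield.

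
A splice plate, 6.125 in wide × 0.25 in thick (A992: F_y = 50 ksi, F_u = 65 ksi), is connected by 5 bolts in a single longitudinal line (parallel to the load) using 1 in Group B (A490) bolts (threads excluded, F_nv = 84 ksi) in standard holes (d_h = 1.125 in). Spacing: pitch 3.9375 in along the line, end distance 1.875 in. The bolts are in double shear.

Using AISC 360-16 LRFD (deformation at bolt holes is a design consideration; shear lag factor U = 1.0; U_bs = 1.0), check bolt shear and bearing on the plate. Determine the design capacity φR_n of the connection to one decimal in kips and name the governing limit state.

136.2 kips (bearing governs)

Bolt shear: A_b = π(1)²/4 = 0.7854 in². φR_n = 0.75 × 84 × 0.7854 × 5 × 2 = 494.8 kips.
Bearing (0.25 in plate, F_u = 65 ksi): end bolts L_c = 1.875 − 1.125/2 = 1.3125, R_n = min(1.2×1.3125×0.25×65, 2.4×1×0.25×65) = 25.594 kips/bolt; interior L_c = 3.9375 − 1.125 = 2.8125, R_n = 39 kips/bolt. φR_n = 0.75 × (1×25.594 + 4×39) = 136.2 kips.
Governing: min(494.8, 136.2) = 136.2 kips → bearing.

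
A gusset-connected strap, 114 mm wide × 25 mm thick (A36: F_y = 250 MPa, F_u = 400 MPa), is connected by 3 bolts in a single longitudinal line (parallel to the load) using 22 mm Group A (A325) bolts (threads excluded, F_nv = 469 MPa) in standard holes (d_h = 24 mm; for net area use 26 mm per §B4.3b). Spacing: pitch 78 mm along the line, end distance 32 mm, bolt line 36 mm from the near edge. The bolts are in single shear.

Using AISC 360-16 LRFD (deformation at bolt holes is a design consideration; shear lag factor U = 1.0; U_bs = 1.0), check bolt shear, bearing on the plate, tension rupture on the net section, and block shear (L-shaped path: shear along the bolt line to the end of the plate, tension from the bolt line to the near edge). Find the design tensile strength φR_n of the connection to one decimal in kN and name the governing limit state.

401.1 kN (bolt shear governs)

Bolt shear: A_b = π(22)²/4 = 380.13 mm². φR_n = 0.75 × 469 × 380.13 × 3 × 1 = 401.1 kN.
Bearing (25 mm plate, F_u = 400 MPa): end bolts L_c = 32 − 24/2 = 20, R_n = min(1.2×20×25×400, 2.4×22×25×400) = 240 kN/bolt; interior L_c = 78 − 24 = 54, R_n = 528 kN/bolt. φR_n = 0.75 × (1×240 + 2×528) = 972.0 kN.
Tension rupture (net): A_n = (114 − 1×26)×25 = 2200 mm² (U = 1.0, A_e = A_n). φR_n = 0.75 × 400 × 2200 = 660.0 kN.
Block shear: shear path 1×[32+2×78] = 1×188 mm, A_gv = 4700, A_nv = 1×(188 − 2.5×26)×25 = 3075 mm²; tension to near edge: (36 − 0.5×26)×25 = 575 mm². R_n = min(0.6×400×3075, 0.6×250×4700) + 1.0×400×575 = min(738, 705) + 230 = 935 kN. φR_n = 0.75 × 935 = 701.3 kN.
Governing: min(401.1, 972.0, 660.0, 701.3) = 401.1 kN → bolt shear.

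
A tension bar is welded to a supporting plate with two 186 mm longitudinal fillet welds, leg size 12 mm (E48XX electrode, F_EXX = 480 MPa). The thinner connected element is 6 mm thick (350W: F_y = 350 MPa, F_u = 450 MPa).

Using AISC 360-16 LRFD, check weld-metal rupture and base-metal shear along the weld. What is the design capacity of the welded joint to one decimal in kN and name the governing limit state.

Weld metal: throat = 0.707×12 = 8.484 mm, L = 2×186 = 372 mm. φR_n = 0.75 × 0.6 × 480 × 8.484 × 372 = 681.7 kN.
Base metal shear (6 mm plate): yield φR_n = 1.0×0.6×350×6×372 = 468.7 kN; rupture φR_n = 0.75×0.6×450×6×372 = 452.0 kN; take 452.0 kN (rupture).
Governing: min(681.7, 452.0) = 452.0 kN → base-metal shear.

452.0 kN (base-metal shear governs)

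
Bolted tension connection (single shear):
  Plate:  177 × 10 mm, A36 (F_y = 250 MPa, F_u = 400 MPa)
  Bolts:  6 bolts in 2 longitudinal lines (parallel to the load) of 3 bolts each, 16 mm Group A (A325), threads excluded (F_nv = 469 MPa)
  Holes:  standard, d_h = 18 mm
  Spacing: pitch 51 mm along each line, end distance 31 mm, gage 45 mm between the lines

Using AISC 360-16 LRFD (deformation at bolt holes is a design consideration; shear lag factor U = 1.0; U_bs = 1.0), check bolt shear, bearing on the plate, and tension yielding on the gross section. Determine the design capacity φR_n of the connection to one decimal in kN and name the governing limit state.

Bolt shear: A_b = π(16)²/4 = 201.06 mm². φR_n = 0.75 × 469 × 201.06 × 6 × 1 = 424.3 kN.
Bearing (10 mm plate, F_u = 400 MPa): end bolts L_c = 31 − 18/2 = 22, R_n = min(1.2×22×10×400, 2.4×16×10×400) = 105.6 kN/bolt; interior L_c = 51 − 18 = 33, R_n = 153.6 kN/bolt. φR_n = 0.75 × (2×105.6 + 4×153.6) = 619.2 kN.
Tension yield (gross): A_g = 177×10 = 1770 mm². φR_n = 0.90 × 250 × 1770 = 398.3 kN.
Governing: min(424.3, 619.2, 398.3) = 398.3 kN → gross-section yield.

398.3 kN (gross-section yield governs)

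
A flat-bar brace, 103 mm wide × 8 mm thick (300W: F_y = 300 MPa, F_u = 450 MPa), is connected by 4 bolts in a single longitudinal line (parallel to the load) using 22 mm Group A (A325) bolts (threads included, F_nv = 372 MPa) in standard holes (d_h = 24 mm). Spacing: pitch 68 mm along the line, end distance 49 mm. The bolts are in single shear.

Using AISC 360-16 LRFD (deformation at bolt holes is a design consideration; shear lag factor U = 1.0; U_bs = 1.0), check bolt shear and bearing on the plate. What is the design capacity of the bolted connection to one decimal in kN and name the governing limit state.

Bolt shear: A_b = π(22)²/4 = 380.13 mm². φR_n = 0.75 × 372 × 380.13 × 4 × 1 = 424.2 kN.
Bearing (8 mm plate, F_u = 450 MPa): end bolts L_c = 49 − 24/2 = 37, R_n = min(1.2×37×8×450, 2.4×22×8×450) = 159.84 kN/bolt; interior L_c = 68 − 24 = 44, R_n = 190.08 kN/bolt. φR_n = 0.75 × (1×159.84 + 3×190.08) = 547.6 kN.
Governing: min(424.2, 547.6) = 424.2 kN → bolt shear.

424.2 kN (bolt shear governs)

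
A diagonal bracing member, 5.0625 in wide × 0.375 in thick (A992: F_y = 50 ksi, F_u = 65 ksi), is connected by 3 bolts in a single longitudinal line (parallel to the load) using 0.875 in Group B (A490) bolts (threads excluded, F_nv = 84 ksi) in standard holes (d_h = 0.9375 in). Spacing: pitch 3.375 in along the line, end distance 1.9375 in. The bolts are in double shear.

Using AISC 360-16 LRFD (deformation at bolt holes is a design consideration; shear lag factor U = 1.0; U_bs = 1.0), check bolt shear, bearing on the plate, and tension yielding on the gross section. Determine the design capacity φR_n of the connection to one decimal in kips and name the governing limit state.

85.4 kips (gross-section yield governs)

Bolt shear: A_b = π(0.875)²/4 = 0.60132 in². φR_n = 0.75 × 84 × 0.60132 × 3 × 2 = 227.3 kips.
Bearing (0.375 in plate, F_u = 65 ksi): end bolts L_c = 1.9375 − 0.9375/2 = 1.46875, R_n = min(1.2×1.46875×0.375×65, 2.4×0.875×0.375×65) = 42.961 kips/bolt; interior L_c = 3.375 − 0.9375 = 2.4375, R_n = 51.188 kips/bolt. φR_n = 0.75 × (1×42.961 + 2×51.188) = 109.0 kips.
Tension yield (gross): A_g = 5.0625×0.375 = 1.8984 in². φR_n = 0.90 × 50 × 1.8984 = 85.4 kips.
Governing: min(227.3, 109.0, 85.4) = 85.4 kips → gross-section yield.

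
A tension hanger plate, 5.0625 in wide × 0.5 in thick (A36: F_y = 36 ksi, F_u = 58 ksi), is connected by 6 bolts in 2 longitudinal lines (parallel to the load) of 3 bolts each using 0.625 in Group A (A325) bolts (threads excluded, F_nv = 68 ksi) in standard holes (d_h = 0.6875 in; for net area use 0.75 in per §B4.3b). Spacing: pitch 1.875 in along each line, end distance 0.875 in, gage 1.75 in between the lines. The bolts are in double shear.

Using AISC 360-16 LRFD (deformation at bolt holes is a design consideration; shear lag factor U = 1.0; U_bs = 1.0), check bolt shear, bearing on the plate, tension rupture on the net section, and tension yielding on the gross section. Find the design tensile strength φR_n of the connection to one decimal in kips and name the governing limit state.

77.5 kips (net-section rupture governs)

Bolt shear: A_b = π(0.625)²/4 = 0.3068 in². φR_n = 0.75 × 68 × 0.3068 × 6 × 2 = 187.8 kips.
Bearing (0.5 in plate, F_u = 58 ksi): end bolts L_c = 0.875 − 0.6875/2 = 0.53125, R_n = min(1.2×0.53125×0.5×58, 2.4×0.625×0.5×58) = 18.488 kips/bolt; interior L_c = 1.875 − 0.6875 = 1.1875, R_n = 41.325 kips/bolt. φR_n = 0.75 × (2×18.488 + 4×41.325) = 151.7 kips.
Tension rupture (net): A_n = (5.0625 − 2×0.75)×0.5 = 1.7813 in² (U = 1.0, A_e = A_n). φR_n = 0.75 × 58 × 1.7813 = 77.5 kips.
Tension yield (gross): A_g = 5.0625×0.5 = 2.5313 in². φR_n = 0.90 × 36 × 2.5313 = 82.0 kips.
Governing: min(187.8, 151.7, 77.5, 82.0) = 77.5 kips → net-section rupture.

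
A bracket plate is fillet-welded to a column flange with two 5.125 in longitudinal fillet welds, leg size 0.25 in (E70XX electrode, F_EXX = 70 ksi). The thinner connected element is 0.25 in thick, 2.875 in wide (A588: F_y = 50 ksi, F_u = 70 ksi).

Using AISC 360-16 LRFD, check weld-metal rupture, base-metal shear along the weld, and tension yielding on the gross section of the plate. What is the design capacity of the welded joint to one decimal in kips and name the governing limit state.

Weld metal: throat = 0.707×0.25 = 0.17675 in, L = 2×5.125 = 10.25 in. φR_n = 0.75 × 0.6 × 70 × 0.17675 × 10.25 = 57.1 kips.
Base metal shear (0.25 in plate): yield φR_n = 1.0×0.6×50×0.25×10.25 = 76.9 kips; rupture φR_n = 0.75×0.6×70×0.25×10.25 = 80.7 kips; take 76.9 kips (yield).
Tension yield (gross): A_g = 2.875×0.25 = 0.71875 in². φR_n = 0.90 × 50 × 0.71875 = 32.3 kips.
Governing: min(57.1, 76.9, 32.3) = 32.3 kips → gross-section yield.

32.3 kips (gross-section yield governs)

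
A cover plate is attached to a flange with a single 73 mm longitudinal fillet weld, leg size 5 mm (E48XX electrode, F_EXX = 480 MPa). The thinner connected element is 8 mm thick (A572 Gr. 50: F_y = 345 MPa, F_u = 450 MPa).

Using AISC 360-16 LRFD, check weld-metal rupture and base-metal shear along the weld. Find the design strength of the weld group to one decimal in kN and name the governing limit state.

Weld metal: throat = 0.707×5 = 3.535 mm, L = 73 mm. φR_n = 0.75 × 0.6 × 480 × 3.535 × 73 = 55.7 kN.
Base metal shear (8 mm plate): yield φR_n = 1.0×0.6×345×8×73 = 120.9 kN; rupture φR_n = 0.75×0.6×450×8×73 = 118.3 kN; take 118.3 kN (rupture).
Governing: min(55.7, 118.3) = 55.7 kN → weld metal.

55.7 kN (weld metal governs)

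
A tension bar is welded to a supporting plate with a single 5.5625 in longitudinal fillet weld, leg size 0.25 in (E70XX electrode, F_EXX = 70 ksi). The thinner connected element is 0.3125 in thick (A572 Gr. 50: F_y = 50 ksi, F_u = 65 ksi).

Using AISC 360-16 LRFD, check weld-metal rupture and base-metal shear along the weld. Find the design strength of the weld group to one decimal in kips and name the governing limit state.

Weld metal: throat = 0.707×0.25 = 0.17675 in, L = 5.5625 in. φR_n = 0.75 × 0.6 × 70 × 0.17675 × 5.5625 = 31.0 kips.
Base metal shear (0.3125 in plate): yield φR_n = 1.0×0.6×50×0.3125×5.5625 = 52.1 kips; rupture φR_n = 0.75×0.6×65×0.3125×5.5625 = 50.8 kips; take 50.8 kips (rupture).
Governing: min(31.0, 50.8) = 31.0 kips → weld metal.

31.0 kips (weld metal governs)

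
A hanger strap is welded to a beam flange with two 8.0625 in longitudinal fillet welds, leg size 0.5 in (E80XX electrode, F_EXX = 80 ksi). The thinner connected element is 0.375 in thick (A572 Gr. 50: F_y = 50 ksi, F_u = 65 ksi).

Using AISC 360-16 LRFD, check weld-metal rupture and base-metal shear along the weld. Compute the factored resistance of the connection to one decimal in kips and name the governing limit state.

Weld metal: throat = 0.707×0.5 = 0.3535 in, L = 2×8.0625 = 16.125 in. φR_n = 0.75 × 0.6 × 80 × 0.3535 × 16.125 = 205.2 kips.
Base metal shear (0.375 in plate): yield φR_n = 1.0×0.6×50×0.375×16.125 = 181.4 kips; rupture φR_n = 0.75×0.6×65×0.375×16.125 = 176.9 kips; take 176.9 kips (rupture).
Governing: min(205.2, 176.9) = 176.9 kips → base-metal shear.

176.9 kips (base-metal shear governs)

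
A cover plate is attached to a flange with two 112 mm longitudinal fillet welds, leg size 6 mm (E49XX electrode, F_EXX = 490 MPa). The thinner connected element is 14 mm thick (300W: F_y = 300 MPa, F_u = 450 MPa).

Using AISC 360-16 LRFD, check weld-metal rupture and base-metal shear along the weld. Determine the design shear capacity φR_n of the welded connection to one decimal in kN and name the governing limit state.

209.5 kN (weld metal governs)

Weld metal: throat = 0.707×6 = 4.242 mm, L = 2×112 = 224 mm. φR_n = 0.75 × 0.6 × 490 × 4.242 × 224 = 209.5 kN.
Base metal shear (14 mm plate): yield φR_n = 1.0×0.6×300×14×224 = 564.5 kN; rupture φR_n = 0.75×0.6×450×14×224 = 635.0 kN; take 564.5 kN (yield).
Governing: min(209.5, 564.5) = 209.5 kN → weld metal.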